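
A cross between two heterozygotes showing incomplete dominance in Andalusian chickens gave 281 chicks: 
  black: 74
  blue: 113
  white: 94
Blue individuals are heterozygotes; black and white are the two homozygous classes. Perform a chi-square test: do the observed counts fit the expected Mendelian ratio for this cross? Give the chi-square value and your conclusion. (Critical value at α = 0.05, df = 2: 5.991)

13.612; not consistent

With incomplete dominance, a heterozygote × heterozygote cross gives a 1:2:1 phenotypic ratio.
Expected counts for N = 281 under a 1:2:1 ratio (total parts = 4):
  black: 281 × 1/4 = 70.25
  blue: 281 × 2/4 = 140.5
  white: 281 × 1/4 = 70.25
χ² = Σ (O − E)² / E
  black: (74 − 70.25)² / 70.25 = 0.2002
  blue: (113 − 140.5)² / 140.5 = 5.3826
  white: (94 − 70.25)² / 70.25 = 8.0294
χ² = 0.2002 + 5.3826 + 8.0294 = 13.6122 ≈ 13.612
Degrees of freedom = 3 − 1 = 2; critical value at α = 0.05 is 5.991.
Since 13.612 > 5.991, we reject the null hypothesis — the data do not fit the 1:2:1 ratio.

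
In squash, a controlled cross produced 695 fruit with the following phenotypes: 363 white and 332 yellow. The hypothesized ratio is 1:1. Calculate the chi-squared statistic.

1.383

Total ratio parts = 2. Expected numbers out of 695:
  white: 695 × 1/2 = 347.5
  yellow: 695 × 1/2 = 347.5
χ² = Σ (O − E)² / E
  white: (363 − 347.5)² / 347.5 = 0.6914
  yellow: (332 − 347.5)² / 347.5 = 0.6914
χ² = 0.6914 + 0.6914 = 1.3828 ≈ 1.383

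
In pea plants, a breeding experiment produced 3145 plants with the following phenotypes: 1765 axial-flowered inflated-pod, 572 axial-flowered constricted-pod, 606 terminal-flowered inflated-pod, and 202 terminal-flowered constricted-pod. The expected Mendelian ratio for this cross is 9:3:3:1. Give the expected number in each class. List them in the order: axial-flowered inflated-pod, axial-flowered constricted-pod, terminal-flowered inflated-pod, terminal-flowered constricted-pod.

The 9:3:3:1 ratio has 16 parts, so with N = 3145 the expected counts are:
  axial-flowered inflated-pod: 3145 × 9/16 = 1769.0625
  axial-flowered constricted-pod: 3145 × 3/16 = 589.6875
  terminal-flowered inflated-pod: 3145 × 3/16 = 589.6875
  terminal-flowered constricted-pod: 3145 × 1/16 = 196.5625

1769.0625, 589.6875, 589.6875, 196.5625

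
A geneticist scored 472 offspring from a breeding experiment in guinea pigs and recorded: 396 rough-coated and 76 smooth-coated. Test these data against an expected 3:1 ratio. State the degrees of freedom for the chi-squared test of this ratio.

1

A goodness-of-fit test with 2 phenotype classes has df = 2 − 1 = 1.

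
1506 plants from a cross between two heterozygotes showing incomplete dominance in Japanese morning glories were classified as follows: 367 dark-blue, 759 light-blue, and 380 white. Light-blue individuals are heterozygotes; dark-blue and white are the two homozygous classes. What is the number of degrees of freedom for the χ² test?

2

With incomplete dominance, a heterozygote × heterozygote cross gives a 1:2:1 phenotypic ratio.
A goodness-of-fit test with 3 phenotype classes has df = 3 − 1 = 2.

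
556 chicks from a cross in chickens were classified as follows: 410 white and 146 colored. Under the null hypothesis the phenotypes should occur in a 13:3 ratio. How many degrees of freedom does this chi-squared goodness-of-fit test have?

A goodness-of-fit test with 2 phenotype classes has df = 2 − 1 = 1.

1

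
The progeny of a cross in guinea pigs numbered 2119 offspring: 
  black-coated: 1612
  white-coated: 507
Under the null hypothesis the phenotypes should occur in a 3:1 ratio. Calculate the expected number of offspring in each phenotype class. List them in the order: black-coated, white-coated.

1589.25, 529.75

The 3:1 ratio has 4 parts, so with N = 2119 the expected counts are:
  black-coated: 2119 × 3/4 = 1589.25
  white-coated: 2119 × 1/4 = 529.75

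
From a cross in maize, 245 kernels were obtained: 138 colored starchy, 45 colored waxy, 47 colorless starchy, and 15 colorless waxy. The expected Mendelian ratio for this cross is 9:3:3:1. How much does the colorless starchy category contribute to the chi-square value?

0.025

Under the 9:3:3:1 hypothesis (Σ ratio = 16, N = 245):
  colored starchy: 245 × 9/16 = 137.8125
  colored waxy: 245 × 3/16 = 45.9375
  colorless starchy: 245 × 3/16 = 45.9375
  colorless waxy: 245 × 1/16 = 15.3125
Contribution of colorless starchy: (47 − 45.9375)² / 45.9375 = 0.0246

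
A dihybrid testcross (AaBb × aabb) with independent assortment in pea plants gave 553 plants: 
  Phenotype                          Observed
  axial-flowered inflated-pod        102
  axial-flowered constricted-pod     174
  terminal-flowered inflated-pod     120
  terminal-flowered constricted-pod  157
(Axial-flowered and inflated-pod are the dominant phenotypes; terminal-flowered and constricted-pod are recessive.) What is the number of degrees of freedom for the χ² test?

A dihybrid testcross with independent assortment gives a 1:1:1:1 ratio.
A goodness-of-fit test with 4 phenotype classes has df = 4 − 1 = 3.

3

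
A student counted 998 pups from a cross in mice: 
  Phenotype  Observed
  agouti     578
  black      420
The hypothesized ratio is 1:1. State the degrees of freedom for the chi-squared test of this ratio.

A goodness-of-fit test with 2 phenotype classes has df = 2 − 1 = 1.

1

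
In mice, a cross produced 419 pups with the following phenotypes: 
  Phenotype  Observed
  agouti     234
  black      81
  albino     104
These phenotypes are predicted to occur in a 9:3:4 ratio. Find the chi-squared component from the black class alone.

0.076

The 9:3:4 ratio has 16 parts, so with N = 419 the expected counts are:
  agouti: 419 × 9/16 = 235.6875
  black: 419 × 3/16 = 78.5625
  albino: 419 × 4/16 = 104.75
Contribution of black: (81 − 78.5625)² / 78.5625 = 0.0756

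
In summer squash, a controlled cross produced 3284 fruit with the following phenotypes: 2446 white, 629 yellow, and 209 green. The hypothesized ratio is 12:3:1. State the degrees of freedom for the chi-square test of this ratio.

A goodness-of-fit test with 3 phenotype classes has df = 3 − 1 = 2.

2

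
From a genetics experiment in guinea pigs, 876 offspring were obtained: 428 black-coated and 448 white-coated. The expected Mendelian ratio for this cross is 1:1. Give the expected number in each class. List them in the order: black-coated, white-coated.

438, 438

Total ratio parts = 2. Expected numbers out of 876:
  black-coated: 876 × 1/2 = 438
  white-coated: 876 × 1/2 = 438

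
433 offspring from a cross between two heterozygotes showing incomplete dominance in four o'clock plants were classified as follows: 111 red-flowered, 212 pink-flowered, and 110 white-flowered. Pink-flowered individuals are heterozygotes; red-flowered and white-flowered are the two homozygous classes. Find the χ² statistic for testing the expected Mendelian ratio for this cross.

0.192

With incomplete dominance, a heterozygote × heterozygote cross gives a 1:2:1 phenotypic ratio.
Expected counts for N = 433 under a 1:2:1 ratio (total parts = 4):
  red-flowered: 433 × 1/4 = 108.25
  pink-flowered: 433 × 2/4 = 216.5
  white-flowered: 433 × 1/4 = 108.25
χ² = Σ (O − E)² / E
  red-flowered: (111 − 108.25)² / 108.25 = 0.0699
  pink-flowered: (212 − 216.5)² / 216.5 = 0.0935
  white-flowered: (110 − 108.25)² / 108.25 = 0.0283
χ² = 0.0699 + 0.0935 + 0.0283 = 0.1917 ≈ 0.192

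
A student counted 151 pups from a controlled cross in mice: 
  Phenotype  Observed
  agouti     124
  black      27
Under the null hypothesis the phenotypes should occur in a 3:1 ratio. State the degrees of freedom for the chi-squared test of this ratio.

1

A goodness-of-fit test with 2 phenotype classes has df = 2 − 1 = 1.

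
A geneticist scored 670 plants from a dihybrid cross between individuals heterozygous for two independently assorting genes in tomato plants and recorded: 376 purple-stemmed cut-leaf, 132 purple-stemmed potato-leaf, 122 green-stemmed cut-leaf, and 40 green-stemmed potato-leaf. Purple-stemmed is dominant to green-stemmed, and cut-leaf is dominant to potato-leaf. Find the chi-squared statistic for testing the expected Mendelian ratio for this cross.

0.514

A dihybrid F₂ with independent assortment and complete dominance at both loci gives a 9:3:3:1 phenotypic ratio.
Under the 9:3:3:1 hypothesis (Σ ratio = 16, N = 670):
  purple-stemmed cut-leaf: 670 × 9/16 = 376.875
  purple-stemmed potato-leaf: 670 × 3/16 = 125.625
  green-stemmed cut-leaf: 670 × 3/16 = 125.625
  green-stemmed potato-leaf: 670 × 1/16 = 41.875
χ² = Σ (O − E)² / E
  purple-stemmed cut-leaf: (376 − 376.875)² / 376.875 = 0.0020
  purple-stemmed potato-leaf: (132 − 125.625)² / 125.625 = 0.3235
  green-stemmed cut-leaf: (122 − 125.625)² / 125.625 = 0.1046
  green-stemmed potato-leaf: (40 − 41.875)² / 41.875 = 0.0840
χ² = 0.0020 + 0.3235 + 0.1046 + 0.0840 = 0.5141 ≈ 0.514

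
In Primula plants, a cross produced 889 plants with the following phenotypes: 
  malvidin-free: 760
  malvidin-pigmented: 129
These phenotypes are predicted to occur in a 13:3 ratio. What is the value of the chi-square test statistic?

10.487

Under the 13:3 hypothesis (Σ ratio = 16, N = 889):
  malvidin-free: 889 × 13/16 = 722.3125
  malvidin-pigmented: 889 × 3/16 = 166.6875
χ² = Σ (O − E)² / E
  malvidin-free: (760 − 722.3125)² / 722.3125 = 1.9664
  malvidin-pigmented: (129 − 166.6875)² / 166.6875 = 8.5210
χ² = 1.9664 + 8.5210 = 10.4874 ≈ 10.487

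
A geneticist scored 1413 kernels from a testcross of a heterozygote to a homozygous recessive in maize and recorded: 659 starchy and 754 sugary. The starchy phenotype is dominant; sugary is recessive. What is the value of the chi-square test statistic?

A testcross of a heterozygote (Aa × aa) gives a 1:1 phenotypic ratio.
Total ratio parts = 2. Expected numbers out of 1413:
  starchy: 1413 × 1/2 = 706.5
  sugary: 1413 × 1/2 = 706.5
χ² = Σ (O − E)² / E
  starchy: (659 − 706.5)² / 706.5 = 3.1936
  sugary: (754 − 706.5)² / 706.5 = 3.1936
χ² = 3.1936 + 3.1936 = 6.3872 ≈ 6.387

6.387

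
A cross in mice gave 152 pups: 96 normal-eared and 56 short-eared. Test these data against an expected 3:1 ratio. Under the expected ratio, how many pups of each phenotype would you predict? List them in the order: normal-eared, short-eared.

The 3:1 ratio has 4 parts, so with N = 152 the expected counts are:
  normal-eared: 152 × 3/4 = 114
  short-eared: 152 × 1/4 = 38

114, 38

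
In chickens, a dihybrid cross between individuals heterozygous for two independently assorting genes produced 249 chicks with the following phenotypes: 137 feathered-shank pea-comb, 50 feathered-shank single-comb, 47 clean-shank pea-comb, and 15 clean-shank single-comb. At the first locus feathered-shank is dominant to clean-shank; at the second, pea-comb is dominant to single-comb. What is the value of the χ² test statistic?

A dihybrid F₂ with independent assortment and complete dominance at both loci gives a 9:3:3:1 phenotypic ratio.
The 9:3:3:1 ratio has 16 parts, so with N = 249 the expected counts are:
  feathered-shank pea-comb: 249 × 9/16 = 140.0625
  feathered-shank single-comb: 249 × 3/16 = 46.6875
  clean-shank pea-comb: 249 × 3/16 = 46.6875
  clean-shank single-comb: 249 × 1/16 = 15.5625
χ² = Σ (O − E)² / E
  feathered-shank pea-comb: (137 − 140.0625)² / 140.0625 = 0.0670
  feathered-shank single-comb: (50 − 46.6875)² / 46.6875 = 0.2350
  clean-shank pea-comb: (47 − 46.6875)² / 46.6875 = 0.0021
  clean-shank single-comb: (15 − 15.5625)² / 15.5625 = 0.0203
χ² = 0.0670 + 0.2350 + 0.0021 + 0.0203 = 0.3244 ≈ 0.324

0.324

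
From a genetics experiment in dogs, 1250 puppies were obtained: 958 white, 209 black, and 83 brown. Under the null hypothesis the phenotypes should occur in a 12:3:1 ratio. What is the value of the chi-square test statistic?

3.500

The 12:3:1 ratio has 16 parts, so with N = 1250 the expected counts are:
  white: 1250 × 12/16 = 937.5
  black: 1250 × 3/16 = 234.375
  brown: 1250 × 1/16 = 78.125
χ² = Σ (O − E)² / E
  white: (958 − 937.5)² / 937.5 = 0.4483
  black: (209 − 234.375)² / 234.375 = 2.7473
  brown: (83 − 78.125)² / 78.125 = 0.3042
χ² = 0.4483 + 2.7473 + 0.3042 = 3.4998 ≈ 3.500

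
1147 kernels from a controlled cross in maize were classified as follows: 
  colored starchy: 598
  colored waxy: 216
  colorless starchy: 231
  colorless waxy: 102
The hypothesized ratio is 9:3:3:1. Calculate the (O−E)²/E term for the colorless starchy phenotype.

1.181

Expected counts for N = 1147 under a 9:3:3:1 ratio (total parts = 16):
  colored starchy: 1147 × 9/16 = 645.1875
  colored waxy: 1147 × 3/16 = 215.0625
  colorless starchy: 1147 × 3/16 = 215.0625
  colorless waxy: 1147 × 1/16 = 71.6875
Contribution of colorless starchy: (231 − 215.0625)² / 215.0625 = 1.1811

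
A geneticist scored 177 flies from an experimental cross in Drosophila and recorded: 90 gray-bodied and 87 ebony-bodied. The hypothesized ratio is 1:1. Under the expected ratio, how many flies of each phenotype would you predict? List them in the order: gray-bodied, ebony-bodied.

88.5, 88.5

Total ratio parts = 2. Expected numbers out of 177:
  gray-bodied: 177 × 1/2 = 88.5
  ebony-bodied: 177 × 1/2 = 88.5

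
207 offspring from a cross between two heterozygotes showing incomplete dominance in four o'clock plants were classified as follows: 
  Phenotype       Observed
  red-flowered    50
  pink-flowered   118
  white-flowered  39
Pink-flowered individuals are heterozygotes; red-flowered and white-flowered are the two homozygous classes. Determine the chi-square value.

5.232

With incomplete dominance, a heterozygote × heterozygote cross gives a 1:2:1 phenotypic ratio.
Expected counts for N = 207 under a 1:2:1 ratio (total parts = 4):
  red-flowered: 207 × 1/4 = 51.75
  pink-flowered: 207 × 2/4 = 103.5
  white-flowered: 207 × 1/4 = 51.75
χ² = Σ (O − E)² / E
  red-flowered: (50 − 51.75)² / 51.75 = 0.0592
  pink-flowered: (118 − 103.5)² / 103.5 = 2.0314
  white-flowered: (39 − 51.75)² / 51.75 = 3.1413
χ² = 0.0592 + 2.0314 + 3.1413 = 5.2319 ≈ 5.232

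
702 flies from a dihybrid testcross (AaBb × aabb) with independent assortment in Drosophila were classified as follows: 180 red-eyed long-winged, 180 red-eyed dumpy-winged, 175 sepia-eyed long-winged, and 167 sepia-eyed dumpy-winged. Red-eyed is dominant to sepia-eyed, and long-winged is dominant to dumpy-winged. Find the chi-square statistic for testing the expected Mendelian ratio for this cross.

A dihybrid testcross with independent assortment gives a 1:1:1:1 ratio.
Under the 1:1:1:1 hypothesis (Σ ratio = 4, N = 702):
  red-eyed long-winged: 702 × 1/4 = 175.5
  red-eyed dumpy-winged: 702 × 1/4 = 175.5
  sepia-eyed long-winged: 702 × 1/4 = 175.5
  sepia-eyed dumpy-winged: 702 × 1/4 = 175.5
χ² = Σ (O − E)² / E
  red-eyed long-winged: (180 − 175.5)² / 175.5 = 0.1154
  red-eyed dumpy-winged: (180 − 175.5)² / 175.5 = 0.1154
  sepia-eyed long-winged: (175 − 175.5)² / 175.5 = 0.0014
  sepia-eyed dumpy-winged: (167 − 175.5)² / 175.5 = 0.4117
χ² = 0.1154 + 0.1154 + 0.0014 + 0.4117 = 0.6439 ≈ 0.644

0.644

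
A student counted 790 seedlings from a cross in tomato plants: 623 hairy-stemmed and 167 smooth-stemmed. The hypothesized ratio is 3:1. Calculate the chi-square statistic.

Expected counts for N = 790 under a 3:1 ratio (total parts = 4):
  hairy-stemmed: 790 × 3/4 = 592.5
  smooth-stemmed: 790 × 1/4 = 197.5
χ² = Σ (O − E)² / E
  hairy-stemmed: (623 − 592.5)² / 592.5 = 1.5700
  smooth-stemmed: (167 − 197.5)² / 197.5 = 4.7101
χ² = 1.5700 + 4.7101 = 6.2801 ≈ 6.280

6.280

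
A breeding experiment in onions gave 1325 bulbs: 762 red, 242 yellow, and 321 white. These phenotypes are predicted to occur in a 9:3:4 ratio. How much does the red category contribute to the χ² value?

Under the 9:3:4 hypothesis (Σ ratio = 16, N = 1325):
  red: 1325 × 9/16 = 745.3125
  yellow: 1325 × 3/16 = 248.4375
  white: 1325 × 4/16 = 331.25
Contribution of red: (762 − 745.3125)² / 745.3125 = 0.3736

0.374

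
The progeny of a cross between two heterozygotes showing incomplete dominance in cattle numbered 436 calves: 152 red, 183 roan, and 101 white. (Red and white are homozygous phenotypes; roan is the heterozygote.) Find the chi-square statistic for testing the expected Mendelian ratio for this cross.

23.170

With incomplete dominance, a heterozygote × heterozygote cross gives a 1:2:1 phenotypic ratio.
The 1:2:1 ratio has 4 parts, so with N = 436 the expected counts are:
  red: 436 × 1/4 = 109
  roan: 436 × 2/4 = 218
  white: 436 × 1/4 = 109
χ² = Σ (O − E)² / E
  red: (152 − 109)² / 109 = 16.9633
  roan: (183 − 218)² / 218 = 5.6193
  white: (101 − 109)² / 109 = 0.5872
χ² = 16.9633 + 5.6193 + 0.5872 = 23.1698 ≈ 23.170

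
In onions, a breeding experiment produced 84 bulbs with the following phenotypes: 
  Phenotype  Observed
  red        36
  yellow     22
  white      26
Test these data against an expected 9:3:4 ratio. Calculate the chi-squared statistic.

6.349

Expected counts for N = 84 under a 9:3:4 ratio (total parts = 16):
  red: 84 × 9/16 = 47.25
  yellow: 84 × 3/16 = 15.75
  white: 84 × 4/16 = 21
χ² = Σ (O − E)² / E
  red: (36 − 47.25)² / 47.25 = 2.6786
  yellow: (22 − 15.75)² / 15.75 = 2.4802
  white: (26 − 21)² / 21 = 1.1905
χ² = 2.6786 + 2.4802 + 1.1905 = 6.3493 ≈ 6.349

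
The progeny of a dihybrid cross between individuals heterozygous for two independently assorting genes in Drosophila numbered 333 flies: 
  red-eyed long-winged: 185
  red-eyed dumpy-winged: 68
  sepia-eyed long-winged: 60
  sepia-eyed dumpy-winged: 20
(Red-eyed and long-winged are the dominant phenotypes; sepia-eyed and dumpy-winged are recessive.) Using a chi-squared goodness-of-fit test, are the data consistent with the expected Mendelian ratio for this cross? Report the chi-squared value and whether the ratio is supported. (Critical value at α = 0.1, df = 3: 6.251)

A dihybrid F₂ with independent assortment and complete dominance at both loci gives a 9:3:3:1 phenotypic ratio.
Under the 9:3:3:1 hypothesis (Σ ratio = 16, N = 333):
  red-eyed long-winged: 333 × 9/16 = 187.3125
  red-eyed dumpy-winged: 333 × 3/16 = 62.4375
  sepia-eyed long-winged: 333 × 3/16 = 62.4375
  sepia-eyed dumpy-winged: 333 × 1/16 = 20.8125
χ² = Σ (O − E)² / E
  red-eyed long-winged: (185 − 187.3125)² / 187.3125 = 0.0285
  red-eyed dumpy-winged: (68 − 62.4375)² / 62.4375 = 0.4956
  sepia-eyed long-winged: (60 − 62.4375)² / 62.4375 = 0.0952
  sepia-eyed dumpy-winged: (20 − 20.8125)² / 20.8125 = 0.0317
χ² = 0.0285 + 0.4956 + 0.0952 + 0.0317 = 0.651
Degrees of freedom = 4 − 1 = 3; critical value at α = 0.1 is 6.251.
Since 0.651 < 6.251, we fail to reject the null hypothesis — the data are consistent with the 9:3:3:1 ratio.

0.651; consistent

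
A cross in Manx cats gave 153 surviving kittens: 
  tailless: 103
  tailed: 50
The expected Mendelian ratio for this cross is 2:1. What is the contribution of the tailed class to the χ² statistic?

The 2:1 ratio has 3 parts, so with N = 153 the expected counts are:
  tailless: 153 × 2/3 = 102
  tailed: 153 × 1/3 = 51
Contribution of tailed: (50 − 51)² / 51 = 0.0196

0.020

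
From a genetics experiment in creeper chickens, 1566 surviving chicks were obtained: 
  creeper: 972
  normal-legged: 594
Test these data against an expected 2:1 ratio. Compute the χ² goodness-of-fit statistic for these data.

Total ratio parts = 3. Expected numbers out of 1566:
  creeper: 1566 × 2/3 = 1044
  normal-legged: 1566 × 1/3 = 522
χ² = Σ (O − E)² / E
  creeper: (972 − 1044)² / 1044 = 4.9655
  normal-legged: (594 − 522)² / 522 = 9.9310
χ² = 4.9655 + 9.9310 = 14.8965 ≈ 14.897

14.897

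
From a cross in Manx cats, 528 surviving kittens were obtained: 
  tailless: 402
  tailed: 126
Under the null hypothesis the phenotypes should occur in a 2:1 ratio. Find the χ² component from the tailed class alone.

14.205

Expected counts for N = 528 under a 2:1 ratio (total parts = 3):
  tailless: 528 × 2/3 = 352
  tailed: 528 × 1/3 = 176
Contribution of tailed: (126 − 176)² / 176 = 14.2045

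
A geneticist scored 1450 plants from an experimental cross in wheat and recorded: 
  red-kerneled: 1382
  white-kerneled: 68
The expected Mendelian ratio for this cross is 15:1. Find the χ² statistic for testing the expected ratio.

6.025

The 15:1 ratio has 16 parts, so with N = 1450 the expected counts are:
  red-kerneled: 1450 × 15/16 = 1359.375
  white-kerneled: 1450 × 1/16 = 90.625
χ² = Σ (O − E)² / E
  red-kerneled: (1382 − 1359.375)² / 1359.375 = 0.3766
  white-kerneled: (68 − 90.625)² / 90.625 = 5.6484
χ² = 0.3766 + 5.6484 = 6.025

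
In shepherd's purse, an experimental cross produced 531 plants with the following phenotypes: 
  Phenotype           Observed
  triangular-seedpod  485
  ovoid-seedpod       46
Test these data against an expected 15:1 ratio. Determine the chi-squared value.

5.276

The 15:1 ratio has 16 parts, so with N = 531 the expected counts are:
  triangular-seedpod: 531 × 15/16 = 497.8125
  ovoid-seedpod: 531 × 1/16 = 33.1875
χ² = Σ (O − E)² / E
  triangular-seedpod: (485 − 497.8125)² / 497.8125 = 0.3298
  ovoid-seedpod: (46 − 33.1875)² / 33.1875 = 4.9464
χ² = 0.3298 + 4.9464 = 5.2762 ≈ 5.276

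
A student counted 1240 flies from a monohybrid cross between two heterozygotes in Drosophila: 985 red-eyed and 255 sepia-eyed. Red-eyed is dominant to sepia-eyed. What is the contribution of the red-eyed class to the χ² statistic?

For a monohybrid cross between heterozygotes with complete dominance, the expected phenotypic ratio is 3:1.
Under the 3:1 hypothesis (Σ ratio = 4, N = 1240):
  red-eyed: 1240 × 3/4 = 930
  sepia-eyed: 1240 × 1/4 = 310
Contribution of red-eyed: (985 − 930)² / 930 = 3.2527

3.253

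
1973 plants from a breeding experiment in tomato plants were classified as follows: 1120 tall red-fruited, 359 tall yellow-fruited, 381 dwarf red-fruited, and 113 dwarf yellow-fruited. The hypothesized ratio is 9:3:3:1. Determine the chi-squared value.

1.610

Under the 9:3:3:1 hypothesis (Σ ratio = 16, N = 1973):
  tall red-fruited: 1973 × 9/16 = 1109.8125
  tall yellow-fruited: 1973 × 3/16 = 369.9375
  dwarf red-fruited: 1973 × 3/16 = 369.9375
  dwarf yellow-fruited: 1973 × 1/16 = 123.3125
χ² = Σ (O − E)² / E
  tall red-fruited: (1120 − 1109.8125)² / 1109.8125 = 0.0935
  tall yellow-fruited: (359 − 369.9375)² / 369.9375 = 0.3234
  dwarf red-fruited: (381 − 369.9375)² / 369.9375 = 0.3308
  dwarf yellow-fruited: (113 − 123.3125)² / 123.3125 = 0.8624
χ² = 0.0935 + 0.3234 + 0.3308 + 0.8624 = 1.6101 ≈ 1.610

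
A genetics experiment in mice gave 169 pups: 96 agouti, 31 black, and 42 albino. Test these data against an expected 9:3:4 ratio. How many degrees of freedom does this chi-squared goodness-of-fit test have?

2

A goodness-of-fit test with 3 phenotype classes has df = 3 − 1 = 2.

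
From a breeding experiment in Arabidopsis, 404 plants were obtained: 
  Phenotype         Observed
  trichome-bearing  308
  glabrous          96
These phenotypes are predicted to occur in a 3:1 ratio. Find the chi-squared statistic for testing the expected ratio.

The 3:1 ratio has 4 parts, so with N = 404 the expected counts are:
  trichome-bearing: 404 × 3/4 = 303
  glabrous: 404 × 1/4 = 101
χ² = Σ (O − E)² / E
  trichome-bearing: (308 − 303)² / 303 = 0.0825
  glabrous: (96 − 101)² / 101 = 0.2475
χ² = 0.0825 + 0.2475 = 0.330

0.330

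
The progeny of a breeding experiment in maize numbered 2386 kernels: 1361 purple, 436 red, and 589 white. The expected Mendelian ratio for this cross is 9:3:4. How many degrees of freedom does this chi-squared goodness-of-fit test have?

A goodness-of-fit test with 3 phenotype classes has df = 3 − 1 = 2.

2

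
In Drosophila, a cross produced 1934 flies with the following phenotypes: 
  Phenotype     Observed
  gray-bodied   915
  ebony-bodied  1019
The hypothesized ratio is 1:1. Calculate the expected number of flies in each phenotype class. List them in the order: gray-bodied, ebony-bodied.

The 1:1 ratio has 2 parts, so with N = 1934 the expected counts are:
  gray-bodied: 1934 × 1/2 = 967
  ebony-bodied: 1934 × 1/2 = 967

967, 967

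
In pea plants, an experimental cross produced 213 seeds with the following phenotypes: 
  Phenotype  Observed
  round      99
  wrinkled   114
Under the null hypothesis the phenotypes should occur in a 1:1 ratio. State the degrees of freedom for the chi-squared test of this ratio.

1

A goodness-of-fit test with 2 phenotype classes has df = 2 − 1 = 1.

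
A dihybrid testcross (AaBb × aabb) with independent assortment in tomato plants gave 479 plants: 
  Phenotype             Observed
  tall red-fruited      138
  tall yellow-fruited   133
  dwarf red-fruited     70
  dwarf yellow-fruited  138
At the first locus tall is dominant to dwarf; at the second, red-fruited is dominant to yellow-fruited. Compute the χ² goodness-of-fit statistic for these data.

A dihybrid testcross with independent assortment gives a 1:1:1:1 ratio.
Under the 1:1:1:1 hypothesis (Σ ratio = 4, N = 479):
  tall red-fruited: 479 × 1/4 = 119.75
  tall yellow-fruited: 479 × 1/4 = 119.75
  dwarf red-fruited: 479 × 1/4 = 119.75
  dwarf yellow-fruited: 479 × 1/4 = 119.75
χ² = Σ (O − E)² / E
  tall red-fruited: (138 − 119.75)² / 119.75 = 2.7813
  tall yellow-fruited: (133 − 119.75)² / 119.75 = 1.4661
  dwarf red-fruited: (70 − 119.75)² / 119.75 = 20.6686
  dwarf yellow-fruited: (138 − 119.75)² / 119.75 = 2.7813
χ² = 2.7813 + 1.4661 + 20.6686 + 2.7813 = 27.6973 ≈ 27.697

27.697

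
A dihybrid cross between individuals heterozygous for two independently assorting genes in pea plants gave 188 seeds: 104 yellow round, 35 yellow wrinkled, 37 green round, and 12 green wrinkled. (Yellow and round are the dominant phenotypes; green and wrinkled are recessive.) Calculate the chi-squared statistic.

A dihybrid F₂ with independent assortment and complete dominance at both loci gives a 9:3:3:1 phenotypic ratio.
Total ratio parts = 16. Expected numbers out of 188:
  yellow round: 188 × 9/16 = 105.75
  yellow wrinkled: 188 × 3/16 = 35.25
  green round: 188 × 3/16 = 35.25
  green wrinkled: 188 × 1/16 = 11.75
χ² = Σ (O − E)² / E
  yellow round: (104 − 105.75)² / 105.75 = 0.0290
  yellow wrinkled: (35 − 35.25)² / 35.25 = 0.0018
  green round: (37 − 35.25)² / 35.25 = 0.0869
  green wrinkled: (12 − 11.75)² / 11.75 = 0.0053
χ² = 0.0290 + 0.0018 + 0.0869 + 0.0053 = 0.123

0.123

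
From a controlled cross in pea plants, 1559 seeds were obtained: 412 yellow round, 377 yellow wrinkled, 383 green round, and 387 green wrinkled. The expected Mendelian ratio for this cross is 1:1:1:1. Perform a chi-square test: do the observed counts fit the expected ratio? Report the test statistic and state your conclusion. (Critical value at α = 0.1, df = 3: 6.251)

1.824; consistent

Total ratio parts = 4. Expected numbers out of 1559:
  yellow round: 1559 × 1/4 = 389.75
  yellow wrinkled: 1559 × 1/4 = 389.75
  green round: 1559 × 1/4 = 389.75
  green wrinkled: 1559 × 1/4 = 389.75
χ² = Σ (O − E)² / E
  yellow round: (412 − 389.75)² / 389.75 = 1.2702
  yellow wrinkled: (377 − 389.75)² / 389.75 = 0.4171
  green round: (383 − 389.75)² / 389.75 = 0.1169
  green wrinkled: (387 − 389.75)² / 389.75 = 0.0194
χ² = 1.2702 + 0.4171 + 0.1169 + 0.0194 = 1.8236 ≈ 1.824
Degrees of freedom = 4 − 1 = 3; critical value at α = 0.1 is 6.251.
Since 1.824 < 6.251, we fail to reject the null hypothesis — the data are consistent with the 1:1:1:1 ratio.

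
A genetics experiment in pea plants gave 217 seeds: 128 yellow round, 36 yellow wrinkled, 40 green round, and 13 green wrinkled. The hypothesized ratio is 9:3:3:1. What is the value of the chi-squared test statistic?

0.864

Under the 9:3:3:1 hypothesis (Σ ratio = 16, N = 217):
  yellow round: 217 × 9/16 = 122.0625
  yellow wrinkled: 217 × 3/16 = 40.6875
  green round: 217 × 3/16 = 40.6875
  green wrinkled: 217 × 1/16 = 13.5625
χ² = Σ (O − E)² / E
  yellow round: (128 − 122.0625)² / 122.0625 = 0.2888
  yellow wrinkled: (36 − 40.6875)² / 40.6875 = 0.5400
  green round: (40 − 40.6875)² / 40.6875 = 0.0116
  green wrinkled: (13 − 13.5625)² / 13.5625 = 0.0233
χ² = 0.2888 + 0.5400 + 0.0116 + 0.0233 = 0.8637 ≈ 0.864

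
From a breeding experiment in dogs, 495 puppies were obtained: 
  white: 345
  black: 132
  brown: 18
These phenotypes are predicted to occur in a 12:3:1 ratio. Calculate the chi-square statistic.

Under the 12:3:1 hypothesis (Σ ratio = 16, N = 495):
  white: 495 × 12/16 = 371.25
  black: 495 × 3/16 = 92.8125
  brown: 495 × 1/16 = 30.9375
χ² = Σ (O − E)² / E
  white: (345 − 371.25)² / 371.25 = 1.8561
  black: (132 − 92.8125)² / 92.8125 = 16.5458
  brown: (18 − 30.9375)² / 30.9375 = 5.4102
χ² = 1.8561 + 16.5458 + 5.4102 = 23.8121 ≈ 23.812

23.812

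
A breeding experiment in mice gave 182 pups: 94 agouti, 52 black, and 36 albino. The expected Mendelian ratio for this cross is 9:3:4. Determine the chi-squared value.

12.032

Total ratio parts = 16. Expected numbers out of 182:
  agouti: 182 × 9/16 = 102.375
  black: 182 × 3/16 = 34.125
  albino: 182 × 4/16 = 45.5
χ² = Σ (O − E)² / E
  agouti: (94 − 102.375)² / 102.375 = 0.6851
  black: (52 − 34.125)² / 34.125 = 9.3631
  albino: (36 − 45.5)² / 45.5 = 1.9835
χ² = 0.6851 + 9.3631 + 1.9835 = 12.0317 ≈ 12.032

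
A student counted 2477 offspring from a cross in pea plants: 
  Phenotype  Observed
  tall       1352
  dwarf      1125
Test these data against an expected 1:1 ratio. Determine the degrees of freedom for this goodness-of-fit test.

A goodness-of-fit test with 2 phenotype classes has df = 2 − 1 = 1.

1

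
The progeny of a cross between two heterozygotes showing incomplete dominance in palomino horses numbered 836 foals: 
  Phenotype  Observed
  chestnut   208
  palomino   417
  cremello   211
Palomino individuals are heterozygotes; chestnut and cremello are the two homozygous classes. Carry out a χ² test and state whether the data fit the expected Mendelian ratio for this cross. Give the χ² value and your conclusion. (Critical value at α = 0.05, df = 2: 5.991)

0.026; consistent

With incomplete dominance, a heterozygote × heterozygote cross gives a 1:2:1 phenotypic ratio.
Under the 1:2:1 hypothesis (Σ ratio = 4, N = 836):
  chestnut: 836 × 1/4 = 209
  palomino: 836 × 2/4 = 418
  cremello: 836 × 1/4 = 209
χ² = Σ (O − E)² / E
  chestnut: (208 − 209)² / 209 = 0.0048
  palomino: (417 − 418)² / 418 = 0.0024
  cremello: (211 − 209)² / 209 = 0.0191
χ² = 0.0048 + 0.0024 + 0.0191 = 0.0263 ≈ 0.026
Degrees of freedom = 3 − 1 = 2; critical value at α = 0.05 is 5.991.
Since 0.026 < 5.991, we fail to reject the null hypothesis — the data are consistent with the 1:2:1 ratio.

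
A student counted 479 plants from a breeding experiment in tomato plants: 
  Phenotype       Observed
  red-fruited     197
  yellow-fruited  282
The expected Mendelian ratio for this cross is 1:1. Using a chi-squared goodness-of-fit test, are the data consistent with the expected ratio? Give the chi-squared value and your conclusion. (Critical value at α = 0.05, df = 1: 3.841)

Expected counts for N = 479 under a 1:1 ratio (total parts = 2):
  red-fruited: 479 × 1/2 = 239.5
  yellow-fruited: 479 × 1/2 = 239.5
χ² = Σ (O − E)² / E
  red-fruited: (197 − 239.5)² / 239.5 = 7.5418
  yellow-fruited: (282 − 239.5)² / 239.5 = 7.5418
χ² = 7.5418 + 7.5418 = 15.0836 ≈ 15.084
Degrees of freedom = 2 − 1 = 1; critical value at α = 0.05 is 3.841.
Since 15.084 > 3.841, we reject the null hypothesis — the data do not fit the 1:1 ratio.

15.084; not consistent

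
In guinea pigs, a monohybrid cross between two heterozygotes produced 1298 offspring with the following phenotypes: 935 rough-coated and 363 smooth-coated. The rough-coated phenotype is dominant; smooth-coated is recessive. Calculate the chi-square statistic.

6.090

For a monohybrid cross between heterozygotes with complete dominance, the expected phenotypic ratio is 3:1.
Expected counts for N = 1298 under a 3:1 ratio (total parts = 4):
  rough-coated: 1298 × 3/4 = 973.5
  smooth-coated: 1298 × 1/4 = 324.5
χ² = Σ (O − E)² / E
  rough-coated: (935 − 973.5)² / 973.5 = 1.5226
  smooth-coated: (363 − 324.5)² / 324.5 = 4.5678
χ² = 1.5226 + 4.5678 = 6.0904 ≈ 6.090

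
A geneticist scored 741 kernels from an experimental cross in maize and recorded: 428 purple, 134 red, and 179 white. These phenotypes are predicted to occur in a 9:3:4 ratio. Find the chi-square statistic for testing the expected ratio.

Total ratio parts = 16. Expected numbers out of 741:
  purple: 741 × 9/16 = 416.8125
  red: 741 × 3/16 = 138.9375
  white: 741 × 4/16 = 185.25
χ² = Σ (O − E)² / E
  purple: (428 − 416.8125)² / 416.8125 = 0.3003
  red: (134 − 138.9375)² / 138.9375 = 0.1755
  white: (179 − 185.25)² / 185.25 = 0.2109
χ² = 0.3003 + 0.1755 + 0.2109 = 0.6867 ≈ 0.687

0.687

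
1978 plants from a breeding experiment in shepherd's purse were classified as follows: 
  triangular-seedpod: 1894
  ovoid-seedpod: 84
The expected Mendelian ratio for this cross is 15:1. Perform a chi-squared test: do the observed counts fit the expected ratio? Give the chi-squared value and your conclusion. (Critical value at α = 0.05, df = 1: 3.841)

13.548; not consistent

The 15:1 ratio has 16 parts, so with N = 1978 the expected counts are:
  triangular-seedpod: 1978 × 15/16 = 1854.375
  ovoid-seedpod: 1978 × 1/16 = 123.625
χ² = Σ (O − E)² / E
  triangular-seedpod: (1894 − 1854.375)² / 1854.375 = 0.8467
  ovoid-seedpod: (84 − 123.625)² / 123.625 = 12.7008
χ² = 0.8467 + 12.7008 = 13.5475 ≈ 13.548
Degrees of freedom = 2 − 1 = 1; critical value at α = 0.05 is 3.841.
Since 13.548 > 3.841, we reject the null hypothesis — the data do not fit the 15:1 ratio.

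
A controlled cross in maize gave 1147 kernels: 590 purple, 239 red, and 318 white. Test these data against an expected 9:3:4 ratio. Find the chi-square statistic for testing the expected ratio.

Total ratio parts = 16. Expected numbers out of 1147:
  purple: 1147 × 9/16 = 645.1875
  red: 1147 × 3/16 = 215.0625
  white: 1147 × 4/16 = 286.75
χ² = Σ (O − E)² / E
  purple: (590 − 645.1875)² / 645.1875 = 4.7206
  red: (239 − 215.0625)² / 215.0625 = 2.6644
  white: (318 − 286.75)² / 286.75 = 3.4056
χ² = 4.7206 + 2.6644 + 3.4056 = 10.7906 ≈ 10.791

10.791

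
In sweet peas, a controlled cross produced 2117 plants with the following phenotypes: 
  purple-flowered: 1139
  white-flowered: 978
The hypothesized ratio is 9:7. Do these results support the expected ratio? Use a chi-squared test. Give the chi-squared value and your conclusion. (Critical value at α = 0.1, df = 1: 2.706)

Total ratio parts = 16. Expected numbers out of 2117:
  purple-flowered: 2117 × 9/16 = 1190.8125
  white-flowered: 2117 × 7/16 = 926.1875
χ² = Σ (O − E)² / E
  purple-flowered: (1139 − 1190.8125)² / 1190.8125 = 2.2544
  white-flowered: (978 − 926.1875)² / 926.1875 = 2.8985
χ² = 2.2544 + 2.8985 = 5.1529 ≈ 5.153
Degrees of freedom = 2 − 1 = 1; critical value at α = 0.1 is 2.706.
Since 5.153 > 2.706, we reject the null hypothesis — the data do not fit the 9:7 ratio.

5.153; not consistent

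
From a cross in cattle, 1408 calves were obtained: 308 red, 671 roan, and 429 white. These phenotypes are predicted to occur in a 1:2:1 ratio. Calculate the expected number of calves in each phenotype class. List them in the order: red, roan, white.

The 1:2:1 ratio has 4 parts, so with N = 1408 the expected counts are:
  red: 1408 × 1/4 = 352
  roan: 1408 × 2/4 = 704
  white: 1408 × 1/4 = 352

352, 704, 352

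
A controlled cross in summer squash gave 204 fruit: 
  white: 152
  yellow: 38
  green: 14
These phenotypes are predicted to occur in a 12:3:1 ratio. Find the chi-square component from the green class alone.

0.123

Expected counts for N = 204 under a 12:3:1 ratio (total parts = 16):
  white: 204 × 12/16 = 153
  yellow: 204 × 3/16 = 38.25
  green: 204 × 1/16 = 12.75
Contribution of green: (14 − 12.75)² / 12.75 = 0.1225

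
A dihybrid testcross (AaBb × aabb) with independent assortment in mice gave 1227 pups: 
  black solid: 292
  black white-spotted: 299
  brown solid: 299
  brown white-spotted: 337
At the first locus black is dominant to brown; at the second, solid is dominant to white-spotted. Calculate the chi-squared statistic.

4.084

A dihybrid testcross with independent assortment gives a 1:1:1:1 ratio.
The 1:1:1:1 ratio has 4 parts, so with N = 1227 the expected counts are:
  black solid: 1227 × 1/4 = 306.75
  black white-spotted: 1227 × 1/4 = 306.75
  brown solid: 1227 × 1/4 = 306.75
  brown white-spotted: 1227 × 1/4 = 306.75
χ² = Σ (O − E)² / E
  black solid: (292 − 306.75)² / 306.75 = 0.7093
  black white-spotted: (299 − 306.75)² / 306.75 = 0.1958
  brown solid: (299 − 306.75)² / 306.75 = 0.1958
  brown white-spotted: (337 − 306.75)² / 306.75 = 2.9831
χ² = 0.7093 + 0.1958 + 0.1958 + 2.9831 = 4.084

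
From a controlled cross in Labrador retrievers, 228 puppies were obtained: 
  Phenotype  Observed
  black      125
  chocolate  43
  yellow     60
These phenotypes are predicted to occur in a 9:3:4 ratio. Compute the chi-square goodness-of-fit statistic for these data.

0.242

The 9:3:4 ratio has 16 parts, so with N = 228 the expected counts are:
  black: 228 × 9/16 = 128.25
  chocolate: 228 × 3/16 = 42.75
  yellow: 228 × 4/16 = 57
χ² = Σ (O − E)² / E
  black: (125 − 128.25)² / 128.25 = 0.0824
  chocolate: (43 − 42.75)² / 42.75 = 0.0015
  yellow: (60 − 57)² / 57 = 0.1579
χ² = 0.0824 + 0.0015 + 0.1579 = 0.2418 ≈ 0.242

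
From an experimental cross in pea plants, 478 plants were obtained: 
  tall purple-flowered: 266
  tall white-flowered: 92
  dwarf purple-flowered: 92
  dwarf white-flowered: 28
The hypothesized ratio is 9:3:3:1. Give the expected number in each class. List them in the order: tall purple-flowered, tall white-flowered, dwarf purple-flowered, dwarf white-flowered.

268.875, 89.625, 89.625, 29.875

Under the 9:3:3:1 hypothesis (Σ ratio = 16, N = 478):
  tall purple-flowered: 478 × 9/16 = 268.875
  tall white-flowered: 478 × 3/16 = 89.625
  dwarf purple-flowered: 478 × 3/16 = 89.625
  dwarf white-flowered: 478 × 1/16 = 29.875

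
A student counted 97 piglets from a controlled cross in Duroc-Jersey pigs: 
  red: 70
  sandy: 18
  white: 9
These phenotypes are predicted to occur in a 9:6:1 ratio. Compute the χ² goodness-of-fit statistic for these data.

15.073

Total ratio parts = 16. Expected numbers out of 97:
  red: 97 × 9/16 = 54.5625
  sandy: 97 × 6/16 = 36.375
  white: 97 × 1/16 = 6.0625
χ² = Σ (O − E)² / E
  red: (70 − 54.5625)² / 54.5625 = 4.3678
  sandy: (18 − 36.375)² / 36.375 = 9.2822
  white: (9 − 6.0625)² / 6.0625 = 1.4233
χ² = 4.3678 + 9.2822 + 1.4233 = 15.0733 ≈ 15.073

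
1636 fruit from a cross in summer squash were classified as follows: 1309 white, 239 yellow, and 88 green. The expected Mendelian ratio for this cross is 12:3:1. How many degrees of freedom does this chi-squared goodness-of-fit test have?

2

A goodness-of-fit test with 3 phenotype classes has df = 3 − 1 = 2.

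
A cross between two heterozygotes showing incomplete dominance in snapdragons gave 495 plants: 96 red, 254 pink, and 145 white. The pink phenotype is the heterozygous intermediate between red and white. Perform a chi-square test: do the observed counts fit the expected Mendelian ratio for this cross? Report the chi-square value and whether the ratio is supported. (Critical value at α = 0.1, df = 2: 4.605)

With incomplete dominance, a heterozygote × heterozygote cross gives a 1:2:1 phenotypic ratio.
Expected counts for N = 495 under a 1:2:1 ratio (total parts = 4):
  red: 495 × 1/4 = 123.75
  pink: 495 × 2/4 = 247.5
  white: 495 × 1/4 = 123.75
χ² = Σ (O − E)² / E
  red: (96 − 123.75)² / 123.75 = 6.2227
  pink: (254 − 247.5)² / 247.5 = 0.1707
  white: (145 − 123.75)² / 123.75 = 3.6490
χ² = 6.2227 + 0.1707 + 3.6490 = 10.0424 ≈ 10.042
Degrees of freedom = 3 − 1 = 2; critical value at α = 0.1 is 4.605.
Since 10.042 > 4.605, we reject the null hypothesis — the data do not fit the 1:2:1 ratio.

10.042; not consistent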